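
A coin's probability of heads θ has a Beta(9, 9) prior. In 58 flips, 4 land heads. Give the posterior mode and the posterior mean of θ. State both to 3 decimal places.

MAP: 0.162. Posterior mean: 0.171.

Posterior: Beta(9+4, 9+54) = Beta(13, 63).
Mode = (13−1)/(13+63−2) = 12/74 = 0.162.
Mean = 13/(13+63) = 13/76 = 0.171.
The posterior is right-skewed, so the mean exceeds the mode.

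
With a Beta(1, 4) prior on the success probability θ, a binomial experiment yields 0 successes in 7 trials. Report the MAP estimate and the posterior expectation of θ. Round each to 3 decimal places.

Posterior: Beta(1+0, 4+7) = Beta(1, 11).
Since α = 1 ≤ 1 and β > 1, the Beta density is monotone decreasing on [0,1]; the mode is at 0.
Mean = 1/(1+11) = 0.083.

MAP = 0.000; posterior mean = 0.083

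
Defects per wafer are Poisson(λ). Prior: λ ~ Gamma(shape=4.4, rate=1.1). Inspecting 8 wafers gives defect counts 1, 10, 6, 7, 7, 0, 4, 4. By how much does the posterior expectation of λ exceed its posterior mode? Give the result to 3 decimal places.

0.110

Σ counts = 39. Posterior: Gamma(shape = 4.4+39 = 43.4, rate = 1.1+8 = 9.1).
Mode = (α−1)/β = 42.4/9.1 = 4.659.
Mean = α/β = 43.4/9.1 = 4.769.
Difference = 4.769 − 4.659 = 0.110.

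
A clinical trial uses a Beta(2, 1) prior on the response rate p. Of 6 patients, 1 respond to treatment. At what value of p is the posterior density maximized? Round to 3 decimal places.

0.286

Posterior: Beta(2+1, 1+5) = Beta(3, 6).
Mode = (3−1)/(3+6−2) = 2/7 = 0.286.
Mean = 3/(3+6) = 3/9 = 0.333.
This is the posterior mode — the MAP estimate.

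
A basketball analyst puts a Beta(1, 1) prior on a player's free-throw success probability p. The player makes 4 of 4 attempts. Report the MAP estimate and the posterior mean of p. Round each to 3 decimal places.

Posterior: Beta(1+4, 1+0) = Beta(5, 1).
Since β = 1 ≤ 1 and α > 1, the Beta density is monotone increasing on [0,1]; the mode is at 1.
Mean = 5/(5+1) = 0.833.

MAP: 1.000. Posterior mean: 0.833.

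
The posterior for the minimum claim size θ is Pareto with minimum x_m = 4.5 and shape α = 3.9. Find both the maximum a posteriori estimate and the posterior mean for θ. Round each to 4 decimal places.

maximum a posteriori estimate = 4.5000, posterior mean = 6.0517

The Pareto density is strictly decreasing on [x_m, ∞), so the mode is x_m = 4.5000.
Mean = α·x_m/(α−1) = 3.9·4.5/2.9 = 6.0517.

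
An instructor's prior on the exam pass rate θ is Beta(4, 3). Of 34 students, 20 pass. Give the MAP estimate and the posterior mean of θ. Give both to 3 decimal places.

MAP = 0.590; posterior mean = 0.585

Posterior: Beta(4+20, 3+14) = Beta(24, 17).
Mode = (24−1)/(24+17−2) = 23/39 = 0.590.
Mean = 24/(24+17) = 24/41 = 0.585.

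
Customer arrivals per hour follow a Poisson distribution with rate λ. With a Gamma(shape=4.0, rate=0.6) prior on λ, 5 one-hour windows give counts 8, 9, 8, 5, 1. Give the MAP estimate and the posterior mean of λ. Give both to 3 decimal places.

Σ counts = 31. Posterior: Gamma(shape = 4.0+31 = 35.0, rate = 0.6+5 = 5.6).
Mode = (α−1)/β = 34.0/5.6 = 6.071.
Mean = α/β = 35.0/5.6 = 6.250.

MAP = 6.071, posterior mean = 6.250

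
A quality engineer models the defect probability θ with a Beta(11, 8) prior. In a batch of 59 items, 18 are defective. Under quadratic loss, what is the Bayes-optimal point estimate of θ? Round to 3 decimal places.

Posterior: Beta(11+18, 8+41) = Beta(29, 49).
Mode = (29−1)/(29+49−2) = 28/76 = 0.368.
Mean = 29/(29+49) = 29/78 = 0.372.
Quadratic loss ⇒ the optimal estimator is the posterior mean.

0.372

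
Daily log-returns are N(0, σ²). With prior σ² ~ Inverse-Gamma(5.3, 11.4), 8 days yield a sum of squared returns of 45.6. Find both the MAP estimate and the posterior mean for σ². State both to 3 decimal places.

MAP = 3.320; posterior mean = 4.120

Posterior: Inverse-Gamma(shape = 5.3+8/2 = 9.3, scale = 11.4+45.6/2 = 34.2).
Mode = β/(α+1) = 34.2/10.3 = 3.320.
Mean = β/(α−1) = 34.2/8.3 = 4.120.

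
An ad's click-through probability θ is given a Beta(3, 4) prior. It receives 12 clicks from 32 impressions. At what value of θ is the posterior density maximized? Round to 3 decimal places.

0.378

Posterior: Beta(3+12, 4+20) = Beta(15, 24).
Mode = (15−1)/(15+24−2) = 14/37 = 0.378.
Mean = 15/(15+24) = 15/39 = 0.385.
This is the posterior mode — the MAP estimate.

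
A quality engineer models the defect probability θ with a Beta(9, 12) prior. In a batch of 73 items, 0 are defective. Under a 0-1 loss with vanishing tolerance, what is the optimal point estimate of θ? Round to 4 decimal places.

Posterior: Beta(9+0, 12+73) = Beta(9, 85).
Mode = (9−1)/(9+85−2) = 8/92 = 0.0870.
Mean = 9/(9+85) = 9/94 = 0.0957.
This is the posterior mode — the MAP estimate.

0.0870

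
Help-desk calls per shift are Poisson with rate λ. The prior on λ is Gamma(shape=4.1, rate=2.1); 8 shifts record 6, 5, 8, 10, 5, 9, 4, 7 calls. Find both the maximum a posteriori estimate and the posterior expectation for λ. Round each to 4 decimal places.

Σ counts = 54. Posterior: Gamma(shape = 4.1+54 = 58.1, rate = 2.1+8 = 10.1).
Mode = (α−1)/β = 57.1/10.1 = 5.6535.
Mean = α/β = 58.1/10.1 = 5.7525.

λ_MAP = 5.6535, E[λ|data] = 5.7525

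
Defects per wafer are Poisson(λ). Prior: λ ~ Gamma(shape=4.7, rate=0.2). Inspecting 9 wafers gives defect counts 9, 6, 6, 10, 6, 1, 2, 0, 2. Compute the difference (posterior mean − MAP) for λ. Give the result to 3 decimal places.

Σ counts = 42. Posterior: Gamma(shape = 4.7+42 = 46.7, rate = 0.2+9 = 9.2).
Mode = (α−1)/β = 45.7/9.2 = 4.967.
Mean = α/β = 46.7/9.2 = 5.076.
Difference = 5.076 − 4.967 = 0.109.

0.109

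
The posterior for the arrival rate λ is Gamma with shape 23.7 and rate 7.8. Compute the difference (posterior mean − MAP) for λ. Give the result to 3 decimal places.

Mode = (α−1)/β = 22.7/7.8 = 2.910.
Mean = α/β = 23.7/7.8 = 3.038.
Difference = 3.038 − 2.910 = 0.128.
Right-skewed posterior ⇒ mode < mean.

0.128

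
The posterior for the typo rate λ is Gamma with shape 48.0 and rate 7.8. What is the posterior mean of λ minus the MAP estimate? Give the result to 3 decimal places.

Mode = (α−1)/β = 47.0/7.8 = 6.026.
Mean = α/β = 48.0/7.8 = 6.154.
Difference = 6.154 − 6.026 = 0.128.

0.128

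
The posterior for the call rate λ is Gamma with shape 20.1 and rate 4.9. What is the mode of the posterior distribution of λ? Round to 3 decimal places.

Mode = (α−1)/β = 19.1/4.9 = 3.898.
Mean = α/β = 20.1/4.9 = 4.102.
This is the posterior mode — the MAP estimate.

3.898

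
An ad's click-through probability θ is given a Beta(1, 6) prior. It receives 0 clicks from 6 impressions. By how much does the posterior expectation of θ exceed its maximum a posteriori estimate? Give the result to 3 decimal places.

Posterior: Beta(1+0, 6+6) = Beta(1, 12).
Since α = 1 ≤ 1 and β > 1, the Beta density is monotone decreasing on [0,1]; the mode is at 0.
Mean = 1/(1+12) = 0.077.
Difference = 0.077 − 0.000 = 0.077.
The mean is pulled above the mode by the posterior's right skew.

0.077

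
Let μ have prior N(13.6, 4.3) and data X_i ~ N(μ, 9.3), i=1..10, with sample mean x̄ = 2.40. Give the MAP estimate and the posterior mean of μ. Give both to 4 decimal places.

Posterior for μ is Normal. Precision-weighted mean: (1/4.3·13.6 + 10/9.3·2.40) / (1/4.3 + 10/9.3) = 4.3916.
A Normal posterior is symmetric, so mode = mean.

MAP: 4.3916. Posterior mean: 4.3916.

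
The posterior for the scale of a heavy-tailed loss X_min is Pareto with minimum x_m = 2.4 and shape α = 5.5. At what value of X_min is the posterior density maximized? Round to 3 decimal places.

The Pareto density is strictly decreasing on [x_m, ∞), so the mode is x_m = 2.400.
Mean = α·x_m/(α−1) = 5.5·2.4/4.5 = 2.933.
This is the posterior mode — the MAP estimate.

2.400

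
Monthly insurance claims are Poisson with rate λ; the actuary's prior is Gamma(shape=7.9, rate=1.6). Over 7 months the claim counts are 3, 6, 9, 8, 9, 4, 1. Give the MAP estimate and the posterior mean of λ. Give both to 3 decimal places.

MAP estimate = 5.453, posterior mean = 5.570

Σ counts = 40. Posterior: Gamma(shape = 7.9+40 = 47.9, rate = 1.6+7 = 8.6).
Mode = (α−1)/β = 46.9/8.6 = 5.453.
Mean = α/β = 47.9/8.6 = 5.570.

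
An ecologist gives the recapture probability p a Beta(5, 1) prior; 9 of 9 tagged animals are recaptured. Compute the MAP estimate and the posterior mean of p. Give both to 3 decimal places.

Posterior: Beta(5+9, 1+0) = Beta(14, 1).
Since β = 1 ≤ 1 and α > 1, the Beta density is monotone increasing on [0,1]; the mode is at 1.
Mean = 14/(14+1) = 0.933.
Mode > mean: the posterior has a left tail.

MAP: 1.000. Posterior mean: 0.933.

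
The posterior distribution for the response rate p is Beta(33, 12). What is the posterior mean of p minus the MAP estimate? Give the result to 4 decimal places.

Mode = (33−1)/(33+12−2) = 32/43 = 0.7442.
Mean = 33/(33+12) = 33/45 = 0.7333.
Difference = 0.7333 − 0.7442 = -0.0109.

-0.0109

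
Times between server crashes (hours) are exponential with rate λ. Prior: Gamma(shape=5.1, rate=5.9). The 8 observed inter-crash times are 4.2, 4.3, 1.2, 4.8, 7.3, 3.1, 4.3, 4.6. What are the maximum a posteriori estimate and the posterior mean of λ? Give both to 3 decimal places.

Σ times = 33.8. Posterior: Gamma(shape = 5.1+8 = 13.1, rate = 5.9+33.8 = 39.7).
Mode = (α−1)/β = 12.1/39.7 = 0.305.
Mean = α/β = 13.1/39.7 = 0.330.
The posterior is right-skewed, so the mean exceeds the mode.

MAP = 0.305, posterior mean = 0.330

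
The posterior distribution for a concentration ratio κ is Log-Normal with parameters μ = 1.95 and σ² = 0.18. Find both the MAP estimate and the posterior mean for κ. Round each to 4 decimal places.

Mode = exp(μ − σ²) = exp(1.77) = 5.8709.
Mean = exp(μ + σ²/2) = exp(2.040) = 7.6906.
The mean is pulled above the mode by the posterior's right skew.

MAP: 5.8709. Posterior mean: 7.6906.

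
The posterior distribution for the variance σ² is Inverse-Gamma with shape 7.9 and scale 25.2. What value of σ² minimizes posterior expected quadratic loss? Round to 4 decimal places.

Mode = β/(α+1) = 25.2/8.9 = 2.8315.
Mean = β/(α−1) = 25.2/6.9 = 3.6522.
Quadratic loss ⇒ the optimal estimator is the posterior mean.

3.6522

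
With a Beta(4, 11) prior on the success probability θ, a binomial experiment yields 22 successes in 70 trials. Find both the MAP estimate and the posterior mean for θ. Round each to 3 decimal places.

Posterior: Beta(4+22, 11+48) = Beta(26, 59).
Mode = (26−1)/(26+59−2) = 25/83 = 0.301.
Mean = 26/(26+59) = 26/85 = 0.306.

MAP estimate = 0.301, posterior mean = 0.306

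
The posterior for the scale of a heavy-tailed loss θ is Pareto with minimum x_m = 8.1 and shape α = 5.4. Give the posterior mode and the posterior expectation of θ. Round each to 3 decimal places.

MAP = 8.100; posterior mean = 9.941

The Pareto density is strictly decreasing on [x_m, ∞), so the mode is x_m = 8.100.
Mean = α·x_m/(α−1) = 5.4·8.1/4.4 = 9.941.
Mean > mode: the posterior has a right tail.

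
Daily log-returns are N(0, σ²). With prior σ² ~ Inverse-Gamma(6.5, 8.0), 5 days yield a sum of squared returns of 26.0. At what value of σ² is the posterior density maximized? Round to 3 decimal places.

2.100

Posterior: Inverse-Gamma(shape = 6.5+5/2 = 9.0, scale = 8.0+26.0/2 = 21.0).
Mode = β/(α+1) = 21.0/10.0 = 2.100.
Mean = β/(α−1) = 21.0/8.0 = 2.625.
This is the posterior mode — the MAP estimate.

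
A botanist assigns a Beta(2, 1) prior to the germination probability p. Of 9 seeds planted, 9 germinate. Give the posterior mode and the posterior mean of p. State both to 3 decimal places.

Posterior: Beta(2+9, 1+0) = Beta(11, 1).
Since β = 1 ≤ 1 and α > 1, the Beta density is monotone increasing on [0,1]; the mode is at 1.
Mean = 11/(11+1) = 0.917.

posterior mode = 1.000, posterior mean = 0.917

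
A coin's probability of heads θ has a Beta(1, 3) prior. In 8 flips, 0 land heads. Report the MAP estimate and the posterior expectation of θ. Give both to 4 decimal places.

MAP = 0.0000; posterior mean = 0.0833

Posterior: Beta(1+0, 3+8) = Beta(1, 11).
Since α = 1 ≤ 1 and β > 1, the Beta density is monotone decreasing on [0,1]; the mode is at 0.
Mean = 1/(1+11) = 0.0833.
The mean is pulled above the mode by the posterior's right skew.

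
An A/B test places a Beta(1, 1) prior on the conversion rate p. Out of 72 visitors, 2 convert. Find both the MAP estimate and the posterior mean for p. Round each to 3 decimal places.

MAP: 0.028. Posterior mean: 0.041.

Posterior: Beta(1+2, 1+70) = Beta(3, 71).
Mode = (3−1)/(3+71−2) = 2/72 = 0.028.
With a flat prior the MAP equals the MLE, 2/72.
Mean = 3/(3+71) = 3/74 = 0.041.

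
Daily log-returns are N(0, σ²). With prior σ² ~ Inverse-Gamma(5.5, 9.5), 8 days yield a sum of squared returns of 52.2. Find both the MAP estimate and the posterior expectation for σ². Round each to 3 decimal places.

MAP = 3.390, posterior mean = 4.188

Posterior: Inverse-Gamma(shape = 5.5+8/2 = 9.5, scale = 9.5+52.2/2 = 35.6).
Mode = β/(α+1) = 35.6/10.5 = 3.390.
Mean = β/(α−1) = 35.6/8.5 = 4.188.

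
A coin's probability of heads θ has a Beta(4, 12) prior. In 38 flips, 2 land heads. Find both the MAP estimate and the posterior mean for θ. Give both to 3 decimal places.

MAP: 0.096. Posterior mean: 0.111.

Posterior: Beta(4+2, 12+36) = Beta(6, 48).
Mode = (6−1)/(6+48−2) = 5/52 = 0.096.
Mean = 6/(6+48) = 6/54 = 0.111.
The mean is pulled above the mode by the posterior's right skew.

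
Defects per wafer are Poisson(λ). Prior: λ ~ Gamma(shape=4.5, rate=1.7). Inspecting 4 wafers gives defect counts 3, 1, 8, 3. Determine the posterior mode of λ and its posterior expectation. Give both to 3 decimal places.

posterior mode = 3.246, posterior expectation = 3.421

Σ counts = 15. Posterior: Gamma(shape = 4.5+15 = 19.5, rate = 1.7+4 = 5.7).
Mode = (α−1)/β = 18.5/5.7 = 3.246.
Mean = α/β = 19.5/5.7 = 3.421.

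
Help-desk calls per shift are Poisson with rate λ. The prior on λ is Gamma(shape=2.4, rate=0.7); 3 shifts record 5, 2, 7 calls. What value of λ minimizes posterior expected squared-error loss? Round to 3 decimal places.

Σ counts = 14. Posterior: Gamma(shape = 2.4+14 = 16.4, rate = 0.7+3 = 3.7).
Mode = (α−1)/β = 15.4/3.7 = 4.162.
Mean = α/β = 16.4/3.7 = 4.432.
Squared-error loss ⇒ the optimal estimator is the posterior mean.

4.432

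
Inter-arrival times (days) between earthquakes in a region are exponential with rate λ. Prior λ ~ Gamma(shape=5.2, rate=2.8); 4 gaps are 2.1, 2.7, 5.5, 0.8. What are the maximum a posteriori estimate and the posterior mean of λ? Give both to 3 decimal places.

maximum a posteriori estimate = 0.590, posterior mean = 0.662

Σ times = 11.1. Posterior: Gamma(shape = 5.2+4 = 9.2, rate = 2.8+11.1 = 13.9).
Mode = (α−1)/β = 8.2/13.9 = 0.590.
Mean = α/β = 9.2/13.9 = 0.662.
Right-skewed posterior ⇒ mode < mean.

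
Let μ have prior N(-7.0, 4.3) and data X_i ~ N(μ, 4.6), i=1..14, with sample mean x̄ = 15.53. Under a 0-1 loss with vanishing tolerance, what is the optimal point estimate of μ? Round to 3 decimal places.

Posterior for μ is Normal. Precision-weighted mean: (1/4.3·-7.0 + 14/4.6·15.53) / (1/4.3 + 14/4.6) = 13.931.
A Normal posterior is symmetric, so mode = mean.
This is the posterior mode — the MAP estimate.

13.931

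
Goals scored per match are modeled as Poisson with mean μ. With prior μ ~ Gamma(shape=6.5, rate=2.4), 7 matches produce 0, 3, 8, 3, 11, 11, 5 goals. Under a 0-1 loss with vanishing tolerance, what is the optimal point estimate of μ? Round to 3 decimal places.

4.947

Σ counts = 41. Posterior: Gamma(shape = 6.5+41 = 47.5, rate = 2.4+7 = 9.4).
Mode = (α−1)/β = 46.5/9.4 = 4.947.
Mean = α/β = 47.5/9.4 = 5.053.
This is the posterior mode — the MAP estimate.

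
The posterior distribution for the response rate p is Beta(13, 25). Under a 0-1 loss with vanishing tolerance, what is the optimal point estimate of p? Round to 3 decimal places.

Mode = (13−1)/(13+25−2) = 12/36 = 0.333.
Mean = 13/(13+25) = 13/38 = 0.342.
This is the posterior mode — the MAP estimate.

0.333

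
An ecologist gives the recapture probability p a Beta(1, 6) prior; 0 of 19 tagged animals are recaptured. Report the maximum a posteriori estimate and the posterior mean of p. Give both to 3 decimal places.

MAP = 0.000, posterior mean = 0.038

Posterior: Beta(1+0, 6+19) = Beta(1, 25).
Since α = 1 ≤ 1 and β > 1, the Beta density is monotone decreasing on [0,1]; the mode is at 0.
Mean = 1/(1+25) = 0.038.
The mean is pulled above the mode by the posterior's right skew.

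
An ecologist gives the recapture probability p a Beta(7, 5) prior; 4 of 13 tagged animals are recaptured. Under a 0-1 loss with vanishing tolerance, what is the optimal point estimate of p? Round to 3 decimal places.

0.435

Posterior: Beta(7+4, 5+9) = Beta(11, 14).
Mode = (11−1)/(11+14−2) = 10/23 = 0.435.
Mean = 11/(11+14) = 11/25 = 0.440.
This is the posterior mode — the MAP estimate.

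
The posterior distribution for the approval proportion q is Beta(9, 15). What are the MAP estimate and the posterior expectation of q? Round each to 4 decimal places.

Mode = (9−1)/(9+15−2) = 8/22 = 0.3636.
Mean = 9/(9+15) = 9/24 = 0.3750.

MAP = 0.3636, posterior mean = 0.3750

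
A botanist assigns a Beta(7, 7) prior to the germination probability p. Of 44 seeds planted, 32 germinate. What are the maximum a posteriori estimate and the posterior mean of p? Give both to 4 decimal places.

Posterior: Beta(7+32, 7+12) = Beta(39, 19).
Mode = (39−1)/(39+19−2) = 38/56 = 0.6786.
Mean = 39/(39+19) = 39/58 = 0.6724.
The posterior is left-skewed, so the mode exceeds the mean.

MAP = 0.6786; posterior mean = 0.6724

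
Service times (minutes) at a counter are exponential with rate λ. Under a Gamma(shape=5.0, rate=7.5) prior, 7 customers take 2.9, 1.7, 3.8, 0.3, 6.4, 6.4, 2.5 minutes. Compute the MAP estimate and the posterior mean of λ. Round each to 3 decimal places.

Σ times = 24.0. Posterior: Gamma(shape = 5.0+7 = 12.0, rate = 7.5+24.0 = 31.5).
Mode = (α−1)/β = 11.0/31.5 = 0.349.
Mean = α/β = 12.0/31.5 = 0.381.
The mean is pulled above the mode by the posterior's right skew.

MAP estimate = 0.349, posterior mean = 0.381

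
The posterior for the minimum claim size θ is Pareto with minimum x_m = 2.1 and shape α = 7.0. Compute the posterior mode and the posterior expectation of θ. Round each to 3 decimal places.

θ_MAP = 2.100, E[θ|data] = 2.450

The Pareto density is strictly decreasing on [x_m, ∞), so the mode is x_m = 2.100.
Mean = α·x_m/(α−1) = 7.0·2.1/6.0 = 2.450.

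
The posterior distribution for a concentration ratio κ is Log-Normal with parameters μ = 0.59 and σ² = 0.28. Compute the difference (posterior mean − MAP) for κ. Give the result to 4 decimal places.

Mode = exp(μ − σ²) = exp(0.31) = 1.3634.
Mean = exp(μ + σ²/2) = exp(0.730) = 2.0751.
Difference = 2.0751 − 1.3634 = 0.7117.
Right-skewed posterior ⇒ mode < mean.

0.7117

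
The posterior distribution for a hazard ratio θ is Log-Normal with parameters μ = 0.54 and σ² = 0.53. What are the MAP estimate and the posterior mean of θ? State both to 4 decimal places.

MAP = 1.0101; posterior mean = 2.2367

Mode = exp(μ − σ²) = exp(0.01) = 1.0101.
Mean = exp(μ + σ²/2) = exp(0.805) = 2.2367.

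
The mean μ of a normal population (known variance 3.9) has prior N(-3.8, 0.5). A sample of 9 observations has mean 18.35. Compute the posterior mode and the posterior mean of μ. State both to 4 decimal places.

Posterior for μ is Normal. Precision-weighted mean: (1/0.5·-3.8 + 9/3.9·18.35) / (1/0.5 + 9/3.9) = 8.0661.
A Normal posterior is symmetric, so mode = mean.

μ_MAP = 8.0661, E[μ|data] = 8.0661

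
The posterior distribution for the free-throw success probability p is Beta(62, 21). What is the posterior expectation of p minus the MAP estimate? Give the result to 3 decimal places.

Mode = (62−1)/(62+21−2) = 61/81 = 0.753.
Mean = 62/(62+21) = 62/83 = 0.747.
Difference = 0.747 − 0.753 = -0.006.
Mode > mean: the posterior has a left tail.

-0.006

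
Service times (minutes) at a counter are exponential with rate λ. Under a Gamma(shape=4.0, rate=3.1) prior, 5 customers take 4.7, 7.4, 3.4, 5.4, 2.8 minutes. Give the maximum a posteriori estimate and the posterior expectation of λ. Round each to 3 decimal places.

MAP = 0.299, posterior mean = 0.336

Σ times = 23.7. Posterior: Gamma(shape = 4.0+5 = 9.0, rate = 3.1+23.7 = 26.8).
Mode = (α−1)/β = 8.0/26.8 = 0.299.
Mean = α/β = 9.0/26.8 = 0.336.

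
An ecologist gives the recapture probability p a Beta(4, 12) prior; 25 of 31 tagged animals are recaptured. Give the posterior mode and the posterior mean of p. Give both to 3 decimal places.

MAP: 0.622. Posterior mean: 0.617.

Posterior: Beta(4+25, 12+6) = Beta(29, 18).
Mode = (29−1)/(29+18−2) = 28/45 = 0.622.
Mean = 29/(29+18) = 29/47 = 0.617.
The posterior is left-skewed, so the mode exceeds the mean.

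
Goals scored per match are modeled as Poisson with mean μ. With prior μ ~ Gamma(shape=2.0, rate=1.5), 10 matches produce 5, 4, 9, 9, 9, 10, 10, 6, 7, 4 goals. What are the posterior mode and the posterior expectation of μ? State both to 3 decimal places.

posterior mode = 6.435, posterior expectation = 6.522

Σ counts = 73. Posterior: Gamma(shape = 2.0+73 = 75.0, rate = 1.5+10 = 11.5).
Mode = (α−1)/β = 74.0/11.5 = 6.435.
Mean = α/β = 75.0/11.5 = 6.522.
Mean > mode: the posterior has a right tail.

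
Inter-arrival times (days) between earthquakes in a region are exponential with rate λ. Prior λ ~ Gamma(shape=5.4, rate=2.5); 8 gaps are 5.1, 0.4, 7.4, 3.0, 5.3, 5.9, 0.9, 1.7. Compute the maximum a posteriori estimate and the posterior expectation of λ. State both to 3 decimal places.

maximum a posteriori estimate = 0.385, posterior expectation = 0.416

Σ times = 29.7. Posterior: Gamma(shape = 5.4+8 = 13.4, rate = 2.5+29.7 = 32.2).
Mode = (α−1)/β = 12.4/32.2 = 0.385.
Mean = α/β = 13.4/32.2 = 0.416.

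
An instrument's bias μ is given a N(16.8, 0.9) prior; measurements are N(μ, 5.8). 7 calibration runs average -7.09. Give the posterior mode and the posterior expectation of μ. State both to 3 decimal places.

Posterior for μ is Normal. Precision-weighted mean: (1/0.9·16.8 + 7/5.8·-7.09) / (1/0.9 + 7/5.8) = 4.361.
A Normal posterior is symmetric, so mode = mean.

posterior mode = 4.361, posterior expectation = 4.361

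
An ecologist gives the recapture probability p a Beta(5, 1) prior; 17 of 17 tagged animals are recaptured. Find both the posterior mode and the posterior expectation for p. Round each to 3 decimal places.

Posterior: Beta(5+17, 1+0) = Beta(22, 1).
Since β = 1 ≤ 1 and α > 1, the Beta density is monotone increasing on [0,1]; the mode is at 1.
Mean = 22/(22+1) = 0.957.
Mode > mean: the posterior has a left tail.

p_MAP = 1.000, E[p|data] = 0.957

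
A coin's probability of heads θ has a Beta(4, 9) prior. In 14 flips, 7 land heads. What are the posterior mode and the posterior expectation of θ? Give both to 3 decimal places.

Posterior: Beta(4+7, 9+7) = Beta(11, 16).
Mode = (11−1)/(11+16−2) = 10/25 = 0.400.
Mean = 11/(11+16) = 11/27 = 0.407.

θ_MAP = 0.400, E[θ|data] = 0.407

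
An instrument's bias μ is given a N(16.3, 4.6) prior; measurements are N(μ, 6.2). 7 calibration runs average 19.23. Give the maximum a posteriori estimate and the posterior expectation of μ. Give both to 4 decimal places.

μ_MAP = 18.7569, E[μ|data] = 18.7569

Posterior for μ is Normal. Precision-weighted mean: (1/4.6·16.3 + 7/6.2·19.23) / (1/4.6 + 7/6.2) = 18.7569.
A Normal posterior is symmetric, so mode = mean.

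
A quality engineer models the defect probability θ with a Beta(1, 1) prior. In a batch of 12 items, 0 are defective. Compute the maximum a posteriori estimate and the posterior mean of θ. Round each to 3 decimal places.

Posterior: Beta(1+0, 1+12) = Beta(1, 13).
Since α = 1 ≤ 1 and β > 1, the Beta density is monotone decreasing on [0,1]; the mode is at 0.
Mean = 1/(1+13) = 0.071.
Right-skewed posterior ⇒ mode < mean.

maximum a posteriori estimate = 0.000, posterior mean = 0.071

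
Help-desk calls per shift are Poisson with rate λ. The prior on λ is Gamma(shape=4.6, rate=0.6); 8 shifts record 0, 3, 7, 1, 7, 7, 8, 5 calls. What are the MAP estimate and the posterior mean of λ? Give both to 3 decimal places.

MAP estimate = 4.837, posterior mean = 4.953

Σ counts = 38. Posterior: Gamma(shape = 4.6+38 = 42.6, rate = 0.6+8 = 8.6).
Mode = (α−1)/β = 41.6/8.6 = 4.837.
Mean = α/β = 42.6/8.6 = 4.953.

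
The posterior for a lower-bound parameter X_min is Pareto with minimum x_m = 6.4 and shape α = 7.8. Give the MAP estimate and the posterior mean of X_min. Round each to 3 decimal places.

MAP: 6.400. Posterior mean: 7.341.

The Pareto density is strictly decreasing on [x_m, ∞), so the mode is x_m = 6.400.
Mean = α·x_m/(α−1) = 7.8·6.4/6.8 = 7.341.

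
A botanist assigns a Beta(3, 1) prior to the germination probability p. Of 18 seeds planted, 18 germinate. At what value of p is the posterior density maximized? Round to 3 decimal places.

1.000

Posterior: Beta(3+18, 1+0) = Beta(21, 1).
Since β = 1 ≤ 1 and α > 1, the Beta density is monotone increasing on [0,1]; the mode is at 1.
Mean = 21/(21+1) = 0.955.
This is the posterior mode — the MAP estimate.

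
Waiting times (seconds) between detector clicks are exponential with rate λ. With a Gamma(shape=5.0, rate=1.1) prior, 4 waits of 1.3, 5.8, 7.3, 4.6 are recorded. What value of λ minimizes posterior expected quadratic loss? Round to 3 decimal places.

Σ times = 19.0. Posterior: Gamma(shape = 5.0+4 = 9.0, rate = 1.1+19.0 = 20.1).
Mode = (α−1)/β = 8.0/20.1 = 0.398.
Mean = α/β = 9.0/20.1 = 0.448.
Quadratic loss ⇒ the optimal estimator is the posterior mean.

0.448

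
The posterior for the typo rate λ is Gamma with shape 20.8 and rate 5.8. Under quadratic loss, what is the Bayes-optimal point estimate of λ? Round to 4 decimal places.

3.5862

Mode = (α−1)/β = 19.8/5.8 = 3.4138.
Mean = α/β = 20.8/5.8 = 3.5862.
Quadratic loss ⇒ the optimal estimator is the posterior mean.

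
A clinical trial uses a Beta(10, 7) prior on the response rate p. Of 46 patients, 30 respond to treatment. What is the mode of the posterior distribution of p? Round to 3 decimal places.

0.639

Posterior: Beta(10+30, 7+16) = Beta(40, 23).
Mode = (40−1)/(40+23−2) = 39/61 = 0.639.
Mean = 40/(40+23) = 40/63 = 0.635.
This is the posterior mode — the MAP estimate.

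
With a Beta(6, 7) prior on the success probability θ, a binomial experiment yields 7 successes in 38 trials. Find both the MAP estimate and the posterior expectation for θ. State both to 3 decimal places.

Posterior: Beta(6+7, 7+31) = Beta(13, 38).
Mode = (13−1)/(13+38−2) = 12/49 = 0.245.
Mean = 13/(13+38) = 13/51 = 0.255.

MAP estimate = 0.245, posterior expectation = 0.255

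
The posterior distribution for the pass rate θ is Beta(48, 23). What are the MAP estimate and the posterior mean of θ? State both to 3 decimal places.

MAP = 0.681, posterior mean = 0.676

Mode = (48−1)/(48+23−2) = 47/69 = 0.681.
Mean = 48/(48+23) = 48/71 = 0.676.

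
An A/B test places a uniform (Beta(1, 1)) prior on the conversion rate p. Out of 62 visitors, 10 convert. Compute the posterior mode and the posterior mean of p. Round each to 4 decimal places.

Posterior: Beta(1+10, 1+52) = Beta(11, 53).
Mode = (11−1)/(11+53−2) = 10/62 = 0.1613.
With a flat prior the MAP equals the MLE, 10/62.
Mean = 11/(11+53) = 11/64 = 0.1719.
The mean is pulled above the mode by the posterior's right skew.

MAP: 0.1613. Posterior mean: 0.1719.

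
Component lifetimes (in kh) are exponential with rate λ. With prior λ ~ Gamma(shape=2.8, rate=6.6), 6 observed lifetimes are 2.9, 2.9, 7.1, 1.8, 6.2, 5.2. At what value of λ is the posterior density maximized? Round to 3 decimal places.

0.239

Σ times = 26.1. Posterior: Gamma(shape = 2.8+6 = 8.8, rate = 6.6+26.1 = 32.7).
Mode = (α−1)/β = 7.8/32.7 = 0.239.
Mean = α/β = 8.8/32.7 = 0.269.
This is the posterior mode — the MAP estimate.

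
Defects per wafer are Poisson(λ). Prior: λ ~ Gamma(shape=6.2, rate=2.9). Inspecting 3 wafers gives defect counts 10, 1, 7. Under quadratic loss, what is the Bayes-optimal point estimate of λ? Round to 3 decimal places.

4.102

Σ counts = 18. Posterior: Gamma(shape = 6.2+18 = 24.2, rate = 2.9+3 = 5.9).
Mode = (α−1)/β = 23.2/5.9 = 3.932.
Mean = α/β = 24.2/5.9 = 4.102.
Quadratic loss ⇒ the optimal estimator is the posterior mean.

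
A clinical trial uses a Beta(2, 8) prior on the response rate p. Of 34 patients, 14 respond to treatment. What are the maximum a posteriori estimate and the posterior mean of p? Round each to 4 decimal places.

MAP = 0.3571, posterior mean = 0.3636

Posterior: Beta(2+14, 8+20) = Beta(16, 28).
Mode = (16−1)/(16+28−2) = 15/42 = 0.3571.
Mean = 16/(16+28) = 16/44 = 0.3636.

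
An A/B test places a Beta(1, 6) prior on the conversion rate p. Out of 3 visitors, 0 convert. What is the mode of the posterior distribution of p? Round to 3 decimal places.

0.000

Posterior: Beta(1+0, 6+3) = Beta(1, 9).
Since α = 1 ≤ 1 and β > 1, the Beta density is monotone decreasing on [0,1]; the mode is at 0.
Mean = 1/(1+9) = 0.100.
This is the posterior mode — the MAP estimate.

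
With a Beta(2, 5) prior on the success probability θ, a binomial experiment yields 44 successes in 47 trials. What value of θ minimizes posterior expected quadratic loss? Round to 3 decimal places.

Posterior: Beta(2+44, 5+3) = Beta(46, 8).
Mode = (46−1)/(46+8−2) = 45/52 = 0.865.
Mean = 46/(46+8) = 46/54 = 0.852.
Quadratic loss ⇒ the optimal estimator is the posterior mean.

0.852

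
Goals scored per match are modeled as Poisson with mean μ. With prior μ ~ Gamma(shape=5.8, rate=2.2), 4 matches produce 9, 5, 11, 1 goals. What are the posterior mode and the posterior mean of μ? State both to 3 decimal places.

MAP = 4.968; posterior mean = 5.129

Σ counts = 26. Posterior: Gamma(shape = 5.8+26 = 31.8, rate = 2.2+4 = 6.2).
Mode = (α−1)/β = 30.8/6.2 = 4.968.
Mean = α/β = 31.8/6.2 = 5.129.
Right-skewed posterior ⇒ mode < mean.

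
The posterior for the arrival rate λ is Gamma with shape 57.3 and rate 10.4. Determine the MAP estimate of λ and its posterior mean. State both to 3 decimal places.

Mode = (α−1)/β = 56.3/10.4 = 5.413.
Mean = α/β = 57.3/10.4 = 5.510.

MAP: 5.413. Posterior mean: 5.510.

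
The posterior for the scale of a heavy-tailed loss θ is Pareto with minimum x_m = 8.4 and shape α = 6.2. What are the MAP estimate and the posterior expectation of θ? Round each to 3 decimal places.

MAP = 8.400; posterior mean = 10.015

The Pareto density is strictly decreasing on [x_m, ∞), so the mode is x_m = 8.400.
Mean = α·x_m/(α−1) = 6.2·8.4/5.2 = 10.015.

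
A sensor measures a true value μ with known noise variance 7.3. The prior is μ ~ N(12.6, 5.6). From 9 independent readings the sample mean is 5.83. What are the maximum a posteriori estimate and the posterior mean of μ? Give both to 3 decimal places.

Posterior for μ is Normal. Precision-weighted mean: (1/5.6·12.6 + 9/7.3·5.83) / (1/5.6 + 9/7.3) = 6.687.
A Normal posterior is symmetric, so mode = mean.

maximum a posteriori estimate = 6.687, posterior mean = 6.687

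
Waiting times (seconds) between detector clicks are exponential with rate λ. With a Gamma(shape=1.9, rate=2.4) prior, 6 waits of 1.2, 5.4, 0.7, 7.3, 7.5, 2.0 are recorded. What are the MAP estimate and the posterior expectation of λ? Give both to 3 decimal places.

MAP estimate = 0.260, posterior expectation = 0.298

Σ times = 24.1. Posterior: Gamma(shape = 1.9+6 = 7.9, rate = 2.4+24.1 = 26.5).
Mode = (α−1)/β = 6.9/26.5 = 0.260.
Mean = α/β = 7.9/26.5 = 0.298.
Mean > mode: the posterior has a right tail.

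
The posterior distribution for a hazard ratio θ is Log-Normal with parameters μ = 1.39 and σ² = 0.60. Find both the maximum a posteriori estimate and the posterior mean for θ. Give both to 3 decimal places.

Mode = exp(μ − σ²) = exp(0.79) = 2.203.
Mean = exp(μ + σ²/2) = exp(1.690) = 5.419.

θ_MAP = 2.203, E[θ|data] = 5.419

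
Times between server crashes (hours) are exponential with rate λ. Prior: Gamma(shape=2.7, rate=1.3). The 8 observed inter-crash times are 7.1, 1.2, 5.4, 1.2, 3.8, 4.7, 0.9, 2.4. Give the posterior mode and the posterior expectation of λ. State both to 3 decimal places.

MAP = 0.346; posterior mean = 0.382

Σ times = 26.7. Posterior: Gamma(shape = 2.7+8 = 10.7, rate = 1.3+26.7 = 28.0).
Mode = (α−1)/β = 9.7/28.0 = 0.346.
Mean = α/β = 10.7/28.0 = 0.382.
The posterior is right-skewed, so the mean exceeds the mode.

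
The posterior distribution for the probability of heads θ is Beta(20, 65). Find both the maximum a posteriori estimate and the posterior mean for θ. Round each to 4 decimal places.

Mode = (20−1)/(20+65−2) = 19/83 = 0.2289.
Mean = 20/(20+65) = 20/85 = 0.2353.
Right-skewed posterior ⇒ mode < mean.

θ_MAP = 0.2289, E[θ|data] = 0.2353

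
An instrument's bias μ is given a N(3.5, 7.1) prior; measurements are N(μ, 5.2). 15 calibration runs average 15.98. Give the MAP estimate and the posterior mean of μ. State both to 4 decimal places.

Posterior for μ is Normal. Precision-weighted mean: (1/7.1·3.5 + 15/5.2·15.98) / (1/7.1 + 15/5.2) = 15.3990.
A Normal posterior is symmetric, so mode = mean.

MAP = 15.3990, posterior mean = 15.3990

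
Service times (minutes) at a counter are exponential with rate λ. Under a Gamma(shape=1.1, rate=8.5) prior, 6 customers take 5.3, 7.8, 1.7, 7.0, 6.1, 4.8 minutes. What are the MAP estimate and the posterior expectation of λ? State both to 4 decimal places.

Σ times = 32.7. Posterior: Gamma(shape = 1.1+6 = 7.1, rate = 8.5+32.7 = 41.2).
Mode = (α−1)/β = 6.1/41.2 = 0.1481.
Mean = α/β = 7.1/41.2 = 0.1723.

MAP: 0.1481. Posterior mean: 0.1723.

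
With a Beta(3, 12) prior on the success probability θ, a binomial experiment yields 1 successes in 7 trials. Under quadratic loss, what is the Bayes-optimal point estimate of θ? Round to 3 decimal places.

0.182

Posterior: Beta(3+1, 12+6) = Beta(4, 18).
Mode = (4−1)/(4+18−2) = 3/20 = 0.150.
Mean = 4/(4+18) = 4/22 = 0.182.
Quadratic loss ⇒ the optimal estimator is the posterior mean.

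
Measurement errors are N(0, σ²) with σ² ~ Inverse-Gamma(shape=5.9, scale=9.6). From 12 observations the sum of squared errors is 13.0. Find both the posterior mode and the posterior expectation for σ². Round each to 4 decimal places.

Posterior: Inverse-Gamma(shape = 5.9+12/2 = 11.9, scale = 9.6+13.0/2 = 16.1).
Mode = β/(α+1) = 16.1/12.9 = 1.2481.
Mean = β/(α−1) = 16.1/10.9 = 1.4771.

posterior mode = 1.2481, posterior expectation = 1.4771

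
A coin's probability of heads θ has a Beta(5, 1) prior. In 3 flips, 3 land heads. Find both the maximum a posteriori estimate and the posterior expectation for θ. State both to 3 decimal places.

Posterior: Beta(5+3, 1+0) = Beta(8, 1).
Since β = 1 ≤ 1 and α > 1, the Beta density is monotone increasing on [0,1]; the mode is at 1.
Mean = 8/(8+1) = 0.889.
The posterior is left-skewed, so the mode exceeds the mean.

MAP = 1.000, posterior mean = 0.889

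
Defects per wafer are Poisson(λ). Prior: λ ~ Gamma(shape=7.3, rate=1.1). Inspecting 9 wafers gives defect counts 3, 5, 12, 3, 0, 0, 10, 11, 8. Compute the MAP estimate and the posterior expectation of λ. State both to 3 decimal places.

Σ counts = 52. Posterior: Gamma(shape = 7.3+52 = 59.3, rate = 1.1+9 = 10.1).
Mode = (α−1)/β = 58.3/10.1 = 5.772.
Mean = α/β = 59.3/10.1 = 5.871.
The mean is pulled above the mode by the posterior's right skew.

MAP = 5.772, posterior mean = 5.871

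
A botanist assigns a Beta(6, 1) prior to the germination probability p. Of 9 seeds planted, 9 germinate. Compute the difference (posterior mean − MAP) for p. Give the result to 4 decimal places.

Posterior: Beta(6+9, 1+0) = Beta(15, 1).
Since β = 1 ≤ 1 and α > 1, the Beta density is monotone increasing on [0,1]; the mode is at 1.
Mean = 15/(15+1) = 0.9375.
Difference = 0.9375 − 1.0000 = -0.0625.
The mean is pulled below the mode by the posterior's left skew.

-0.0625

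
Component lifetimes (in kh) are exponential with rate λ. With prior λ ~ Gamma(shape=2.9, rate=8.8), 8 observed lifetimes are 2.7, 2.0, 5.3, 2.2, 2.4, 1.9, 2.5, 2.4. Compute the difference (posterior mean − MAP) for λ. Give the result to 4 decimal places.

0.0331

Σ times = 21.4. Posterior: Gamma(shape = 2.9+8 = 10.9, rate = 8.8+21.4 = 30.2).
Mode = (α−1)/β = 9.9/30.2 = 0.3278.
Mean = α/β = 10.9/30.2 = 0.3609.
Difference = 0.3609 − 0.3278 = 0.0331.
Right-skewed posterior ⇒ mode < mean.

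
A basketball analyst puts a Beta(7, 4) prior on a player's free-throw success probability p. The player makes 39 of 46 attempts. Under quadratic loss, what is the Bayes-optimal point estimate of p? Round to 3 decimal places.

Posterior: Beta(7+39, 4+7) = Beta(46, 11).
Mode = (46−1)/(46+11−2) = 45/55 = 0.818.
Mean = 46/(46+11) = 46/57 = 0.807.
Quadratic loss ⇒ the optimal estimator is the posterior mean.

0.807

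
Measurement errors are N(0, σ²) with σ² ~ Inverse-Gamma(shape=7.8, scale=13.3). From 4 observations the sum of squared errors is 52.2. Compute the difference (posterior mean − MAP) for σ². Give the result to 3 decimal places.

0.829

Posterior: Inverse-Gamma(shape = 7.8+4/2 = 9.8, scale = 13.3+52.2/2 = 39.4).
Mode = β/(α+1) = 39.4/10.8 = 3.648.
Mean = β/(α−1) = 39.4/8.8 = 4.477.
Difference = 4.477 − 3.648 = 0.829.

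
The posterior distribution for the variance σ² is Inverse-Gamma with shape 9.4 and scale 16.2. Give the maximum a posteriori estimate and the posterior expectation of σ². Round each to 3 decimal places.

MAP = 1.558, posterior mean = 1.929

Mode = β/(α+1) = 16.2/10.4 = 1.558.
Mean = β/(α−1) = 16.2/8.4 = 1.929.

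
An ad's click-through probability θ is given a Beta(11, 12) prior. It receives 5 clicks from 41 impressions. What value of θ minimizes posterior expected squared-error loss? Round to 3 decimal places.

Posterior: Beta(11+5, 12+36) = Beta(16, 48).
Mode = (16−1)/(16+48−2) = 15/62 = 0.242.
Mean = 16/(16+48) = 16/64 = 0.250.
Squared-error loss ⇒ the optimal estimator is the posterior mean.

0.250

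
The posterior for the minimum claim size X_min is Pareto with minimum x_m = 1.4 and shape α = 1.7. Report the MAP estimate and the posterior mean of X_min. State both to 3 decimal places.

The Pareto density is strictly decreasing on [x_m, ∞), so the mode is x_m = 1.400.
Mean = α·x_m/(α−1) = 1.7·1.4/0.7 = 3.400.

MAP: 1.400. Posterior mean: 3.400.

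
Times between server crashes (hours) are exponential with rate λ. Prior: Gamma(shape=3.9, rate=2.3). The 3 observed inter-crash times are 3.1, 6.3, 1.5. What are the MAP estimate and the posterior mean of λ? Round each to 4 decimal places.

Σ times = 10.9. Posterior: Gamma(shape = 3.9+3 = 6.9, rate = 2.3+10.9 = 13.2).
Mode = (α−1)/β = 5.9/13.2 = 0.4470.
Mean = α/β = 6.9/13.2 = 0.5227.
The posterior is right-skewed, so the mean exceeds the mode.

λ_MAP = 0.4470, E[λ|data] = 0.5227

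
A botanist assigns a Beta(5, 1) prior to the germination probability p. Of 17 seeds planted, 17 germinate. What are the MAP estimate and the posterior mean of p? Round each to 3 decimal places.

Posterior: Beta(5+17, 1+0) = Beta(22, 1).
Since β = 1 ≤ 1 and α > 1, the Beta density is monotone increasing on [0,1]; the mode is at 1.
Mean = 22/(22+1) = 0.957.

MAP: 1.000. Posterior mean: 0.957.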